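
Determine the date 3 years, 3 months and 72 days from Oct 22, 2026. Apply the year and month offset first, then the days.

April 4, 2030

Counting forward 3 years, 3 months and 72 days from October 22, 2026: first the month/year part, then the days.
+3 years → 2029; month 10 + 3 = 13, which is month 1 of year 2030 → January 2030.
Day 22 is valid in January, giving January 22, 2030.
Now add 72 days from January 22, 2030.
January has 31 days, so 31 − 22 = 9 days remain after January 22, 2030; 72 − 9 = 63 left.
February 2030 has 28 days (2030 is not a leap year): 63 − 28 = 35 left.
March 2030 has 31 days: 35 − 31 = 4 left.
4 days into April 2030 → April 4, 2030.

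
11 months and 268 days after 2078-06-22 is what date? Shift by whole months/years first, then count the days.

Adding 11 months and 268 days from June 22, 2078: first the month/year part, then the days.
month 6 + 11 = 17, which is month 5 of year 2079 → May 2079.
Day 22 is valid in May, giving May 22, 2079.
Now add 268 days from May 22, 2079.
May has 31 days, so 31 − 22 = 9 days remain after May 22, 2079; 268 − 9 = 259 left.
June 2079 has 30 days: 259 − 30 = 229 left.
July 2079 has 31 days: 229 − 31 = 198 left.
August 2079 has 31 days: 198 − 31 = 167 left.
September 2079 has 30 days: 167 − 30 = 137 left.
October 2079 has 31 days: 137 − 31 = 106 left.
November 2079 has 30 days: 106 − 30 = 76 left.
December 2079 has 31 days: 76 − 31 = 45 left.
January 2080 has 31 days: 45 − 31 = 14 left.
14 days into February 2080 → February 14, 2080.

February 14, 2080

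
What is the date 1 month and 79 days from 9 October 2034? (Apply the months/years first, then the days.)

Counting forward 1 month and 79 days from October 9, 2034: first the month/year part, then the days.
month 10 + 1 = 11 → November 2034.
Day 9 is valid in November, giving November 9, 2034.
Now add 79 days from November 9, 2034.
November has 30 days, so 30 − 9 = 21 days remain after November 9, 2034; 79 − 21 = 58 left.
December 2034 has 31 days: 58 − 31 = 27 left.
27 days into January 2035 → January 27, 2035.

January 27, 2035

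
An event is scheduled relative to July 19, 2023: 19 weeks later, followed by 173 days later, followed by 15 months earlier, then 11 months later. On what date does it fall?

January 20, 2024

Advancing 19 weeks (= 133 days) from July 19, 2023:
July has 31 days, so 31 − 19 = 12 days remain after July 19, 2023; 133 − 12 = 121 left.
August 2023 has 31 days: 121 − 31 = 90 left.
September 2023 has 30 days: 90 − 30 = 60 left.
October 2023 has 31 days: 60 − 31 = 29 left.
29 days into November 2023 → November 29, 2023.
Advancing 173 days from November 29, 2023:
November has 30 days, so 30 − 29 = 1 day remains after November 29, 2023; 173 − 1 = 172 left.
December 2023 has 31 days: 172 − 31 = 141 left.
January 2024 has 31 days: 141 − 31 = 110 left.
February 2024 has 29 days (2024 is a leap year): 110 − 29 = 81 left.
March 2024 has 31 days: 81 − 31 = 50 left.
April 2024 has 30 days: 50 − 30 = 20 left.
20 days into May 2024 → May 20, 2024.
Going back 15 months from May 20, 2024:
month 5 − 15 = -10, which is month 2 of year 2023 → February 2023.
Day 20 is valid in February, giving February 20, 2023.
Advancing 11 months from February 20, 2023:
month 2 + 11 = 13, which is month 1 of year 2024 → January 2024.
Day 20 is valid in January, giving January 20, 2024.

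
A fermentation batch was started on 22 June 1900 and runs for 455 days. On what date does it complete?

Advancing 455 days from June 22, 1900.
June has 30 days, so 30 − 22 = 8 days remain after June 22, 1900; 455 − 8 = 447 left.
July 1900 has 31 days: 447 − 31 = 416 left.
August 1900 has 31 days: 416 − 31 = 385 left.
September 1900 has 30 days: 385 − 30 = 355 left.
October 1900 has 31 days: 355 − 31 = 324 left.
November 1900 has 30 days: 324 − 30 = 294 left.
December 1900 has 31 days: 294 − 31 = 263 left.
January 1901 has 31 days: 263 − 31 = 232 left.
February 1901 has 28 days (1901 is not a leap year): 232 − 28 = 204 left.
March 1901 has 31 days: 204 − 31 = 173 left.
April 1901 has 30 days: 173 − 30 = 143 left.
May 1901 has 31 days: 143 − 31 = 112 left.
June 1901 has 30 days: 112 − 30 = 82 left.
July 1901 has 31 days: 82 − 31 = 51 left.
August 1901 has 31 days: 51 − 31 = 20 left.
20 days into September 1901 → September 20, 1901.

September 20, 1901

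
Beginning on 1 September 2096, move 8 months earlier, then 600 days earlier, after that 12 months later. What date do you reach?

Going back 8 months from September 1, 2096:
month 9 − 8 = 1 → January 2096.
Day 1 is valid in January, giving January 1, 2096.
Going back 600 days from January 1, 2096:
Going back 1 day from January 1, 2096 reaches the end of the previous month; 600 − 1 = 599 left.
December 2095 has 31 days: 599 − 31 = 568 left.
November 2095 has 30 days: 568 − 30 = 538 left.
October 2095 has 31 days: 538 − 31 = 507 left.
September 2095 has 30 days: 507 − 30 = 477 left.
August 2095 has 31 days: 477 − 31 = 446 left.
July 2095 has 31 days: 446 − 31 = 415 left.
June 2095 has 30 days: 415 − 30 = 385 left.
May 2095 has 31 days: 385 − 31 = 354 left.
April 2095 has 30 days: 354 − 30 = 324 left.
March 2095 has 31 days: 324 − 31 = 293 left.
February 2095 has 28 days (2095 is not a leap year): 293 − 28 = 265 left.
January 2095 has 31 days: 265 − 31 = 234 left.
December 2094 has 31 days: 234 − 31 = 203 left.
November 2094 has 30 days: 203 − 30 = 173 left.
October 2094 has 31 days: 173 − 31 = 142 left.
September 2094 has 30 days: 142 − 30 = 112 left.
August 2094 has 31 days: 112 − 31 = 81 left.
July 2094 has 31 days: 81 − 31 = 50 left.
June 2094 has 30 days: 50 − 30 = 20 left.
May 2094 has 31 days; 31 − 20 = 11 → May 11, 2094.
Advancing 12 months from May 11, 2094:
month 5 + 12 = 17, which is month 5 of year 2095 → May 2095.
Day 11 is valid in May, giving May 11, 2095.

May 11, 2095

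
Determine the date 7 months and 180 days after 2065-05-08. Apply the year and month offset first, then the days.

Advancing 7 months and 180 days from May 8, 2065: first the month/year part, then the days.
month 5 + 7 = 12 → December 2065.
Day 8 is valid in December, giving December 8, 2065.
Now add 180 days from December 8, 2065.
December has 31 days, so 31 − 8 = 23 days remain after December 8, 2065; 180 − 23 = 157 left.
January 2066 has 31 days: 157 − 31 = 126 left.
February 2066 has 28 days (2066 is not a leap year): 126 − 28 = 98 left.
March 2066 has 31 days: 98 − 31 = 67 left.
April 2066 has 30 days: 67 − 30 = 37 left.
May 2066 has 31 days: 37 − 31 = 6 left.
6 days into June 2066 → June 6, 2066.

June 6, 2066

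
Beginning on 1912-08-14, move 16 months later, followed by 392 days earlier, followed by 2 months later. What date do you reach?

Advancing 16 months from August 14, 1912:
month 8 + 16 = 24, which is month 12 of year 1913 → December 1913.
Day 14 is valid in December, giving December 14, 1913.
Going back 392 days from December 14, 1913:
Going back 14 days from December 14, 1913 reaches the end of the previous month; 392 − 14 = 378 left.
November 1913 has 30 days: 378 − 30 = 348 left.
October 1913 has 31 days: 348 − 31 = 317 left.
September 1913 has 30 days: 317 − 30 = 287 left.
August 1913 has 31 days: 287 − 31 = 256 left.
July 1913 has 31 days: 256 − 31 = 225 left.
June 1913 has 30 days: 225 − 30 = 195 left.
May 1913 has 31 days: 195 − 31 = 164 left.
April 1913 has 30 days: 164 − 30 = 134 left.
March 1913 has 31 days: 134 − 31 = 103 left.
February 1913 has 28 days (1913 is not a leap year): 103 − 28 = 75 left.
January 1913 has 31 days: 75 − 31 = 44 left.
December 1912 has 31 days: 44 − 31 = 13 left.
November 1912 has 30 days; 30 − 13 = 17 → November 17, 1912.
Advancing 2 months from November 17, 1912:
month 11 + 2 = 13, which is month 1 of year 1913 → January 1913.
Day 17 is valid in January, giving January 17, 1913.

January 17, 1913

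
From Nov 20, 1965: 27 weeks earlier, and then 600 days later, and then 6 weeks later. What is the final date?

Counting back 27 weeks (= 189 days) from November 20, 1965:
Going back 20 days from November 20, 1965 reaches the end of the previous month; 189 − 20 = 169 left.
October 1965 has 31 days: 169 − 31 = 138 left.
September 1965 has 30 days: 138 − 30 = 108 left.
August 1965 has 31 days: 108 − 31 = 77 left.
July 1965 has 31 days: 77 − 31 = 46 left.
June 1965 has 30 days: 46 − 30 = 16 left.
May 1965 has 31 days; 31 − 16 = 15 → May 15, 1965.
Adding 600 days from May 15, 1965:
May has 31 days, so 31 − 15 = 16 days remain after May 15, 1965; 600 − 16 = 584 left.
June 1965 has 30 days: 584 − 30 = 554 left.
July 1965 has 31 days: 554 − 31 = 523 left.
August 1965 has 31 days: 523 − 31 = 492 left.
September 1965 has 30 days: 492 − 30 = 462 left.
October 1965 has 31 days: 462 − 31 = 431 left.
November 1965 has 30 days: 431 − 30 = 401 left.
December 1965 has 31 days: 401 − 31 = 370 left.
January 1966 has 31 days: 370 − 31 = 339 left.
February 1966 has 28 days (1966 is not a leap year): 339 − 28 = 311 left.
March 1966 has 31 days: 311 − 31 = 280 left.
April 1966 has 30 days: 280 − 30 = 250 left.
May 1966 has 31 days: 250 − 31 = 219 left.
June 1966 has 30 days: 219 − 30 = 189 left.
July 1966 has 31 days: 189 − 31 = 158 left.
August 1966 has 31 days: 158 − 31 = 127 left.
September 1966 has 30 days: 127 − 30 = 97 left.
October 1966 has 31 days: 97 − 31 = 66 left.
November 1966 has 30 days: 66 − 30 = 36 left.
December 1966 has 31 days: 36 − 31 = 5 left.
5 days into January 1967 → January 5, 1967.
Adding 6 weeks (= 42 days) from January 5, 1967:
January has 31 days, so 31 − 5 = 26 days remain after January 5, 1967; 42 − 26 = 16 left.
16 days into February 1967 → February 16, 1967.

February 16, 1967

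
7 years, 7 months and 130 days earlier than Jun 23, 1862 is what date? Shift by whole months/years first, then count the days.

Going back 7 years, 7 months and 130 days from June 23, 1862: first the month/year part, then the days.
-7 years → 1855; month 6 − 7 = -1, which is month 11 of year 1854 → November 1854.
Day 23 is valid in November, giving November 23, 1854.
Now subtract 130 days from November 23, 1854.
Going back 23 days from November 23, 1854 reaches the end of the previous month; 130 − 23 = 107 left.
October 1854 has 31 days: 107 − 31 = 76 left.
September 1854 has 30 days: 76 − 30 = 46 left.
August 1854 has 31 days: 46 − 31 = 15 left.
July 1854 has 31 days; 31 − 15 = 16 → July 16, 1854.

July 16, 1854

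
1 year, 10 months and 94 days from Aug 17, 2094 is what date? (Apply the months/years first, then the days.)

Counting forward 1 year, 10 months and 94 days from August 17, 2094: first the month/year part, then the days.
+1 year → 2095; month 8 + 10 = 18, which is month 6 of year 2096 → June 2096.
Day 17 is valid in June, giving June 17, 2096.
Now add 94 days from June 17, 2096.
June has 30 days, so 30 − 17 = 13 days remain after June 17, 2096; 94 − 13 = 81 left.
July 2096 has 31 days: 81 − 31 = 50 left.
August 2096 has 31 days: 50 − 31 = 19 left.
19 days into September 2096 → September 19, 2096.

September 19, 2096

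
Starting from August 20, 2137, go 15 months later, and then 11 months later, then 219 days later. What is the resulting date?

May 26, 2140

Adding 15 months from August 20, 2137:
month 8 + 15 = 23, which is month 11 of year 2138 → November 2138.
Day 20 is valid in November, giving November 20, 2138.
Counting forward 11 months from November 20, 2138:
month 11 + 11 = 22, which is month 10 of year 2139 → October 2139.
Day 20 is valid in October, giving October 20, 2139.
Advancing 219 days from October 20, 2139:
October has 31 days, so 31 − 20 = 11 days remain after October 20, 2139; 219 − 11 = 208 left.
November 2139 has 30 days: 208 − 30 = 178 left.
December 2139 has 31 days: 178 − 31 = 147 left.
January 2140 has 31 days: 147 − 31 = 116 left.
February 2140 has 29 days (2140 is a leap year): 116 − 29 = 87 left.
March 2140 has 31 days: 87 − 31 = 56 left.
April 2140 has 30 days: 56 − 30 = 26 left.
26 days into May 2140 → May 26, 2140.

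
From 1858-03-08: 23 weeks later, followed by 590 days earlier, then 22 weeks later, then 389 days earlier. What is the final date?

May 13, 1856

Counting forward 23 weeks (= 161 days) from March 8, 1858:
March has 31 days, so 31 − 8 = 23 days remain after March 8, 1858; 161 − 23 = 138 left.
April 1858 has 30 days: 138 − 30 = 108 left.
May 1858 has 31 days: 108 − 31 = 77 left.
June 1858 has 30 days: 77 − 30 = 47 left.
July 1858 has 31 days: 47 − 31 = 16 left.
16 days into August 1858 → August 16, 1858.
Subtracting 590 days from August 16, 1858:
Going back 16 days from August 16, 1858 reaches the end of the previous month; 590 − 16 = 574 left.
July 1858 has 31 days: 574 − 31 = 543 left.
June 1858 has 30 days: 543 − 30 = 513 left.
May 1858 has 31 days: 513 − 31 = 482 left.
April 1858 has 30 days: 482 − 30 = 452 left.
March 1858 has 31 days: 452 − 31 = 421 left.
February 1858 has 28 days (1858 is not a leap year): 421 − 28 = 393 left.
January 1858 has 31 days: 393 − 31 = 362 left.
December 1857 has 31 days: 362 − 31 = 331 left.
November 1857 has 30 days: 331 − 30 = 301 left.
October 1857 has 31 days: 301 − 31 = 270 left.
September 1857 has 30 days: 270 − 30 = 240 left.
August 1857 has 31 days: 240 − 31 = 209 left.
July 1857 has 31 days: 209 − 31 = 178 left.
June 1857 has 30 days: 178 − 30 = 148 left.
May 1857 has 31 days: 148 − 31 = 117 left.
April 1857 has 30 days: 117 − 30 = 87 left.
March 1857 has 31 days: 87 − 31 = 56 left.
February 1857 has 28 days (1857 is not a leap year): 56 − 28 = 28 left.
January 1857 has 31 days; 31 − 28 = 3 → January 3, 1857.
Counting forward 22 weeks (= 154 days) from January 3, 1857:
January has 31 days, so 31 − 3 = 28 days remain after January 3, 1857; 154 − 28 = 126 left.
February 1857 has 28 days (1857 is not a leap year): 126 − 28 = 98 left.
March 1857 has 31 days: 98 − 31 = 67 left.
April 1857 has 30 days: 67 − 30 = 37 left.
May 1857 has 31 days: 37 − 31 = 6 left.
6 days into June 1857 → June 6, 1857.
Subtracting 389 days from June 6, 1857:
Going back 6 days from June 6, 1857 reaches the end of the previous month; 389 − 6 = 383 left.
May 1857 has 31 days: 383 − 31 = 352 left.
April 1857 has 30 days: 352 − 30 = 322 left.
March 1857 has 31 days: 322 − 31 = 291 left.
February 1857 has 28 days (1857 is not a leap year): 291 − 28 = 263 left.
January 1857 has 31 days: 263 − 31 = 232 left.
December 1856 has 31 days: 232 − 31 = 201 left.
November 1856 has 30 days: 201 − 30 = 171 left.
October 1856 has 31 days: 171 − 31 = 140 left.
September 1856 has 30 days: 140 − 30 = 110 left.
August 1856 has 31 days: 110 − 31 = 79 left.
July 1856 has 31 days: 79 − 31 = 48 left.
June 1856 has 30 days: 48 − 30 = 18 left.
May 1856 has 31 days; 31 − 18 = 13 → May 13, 1856.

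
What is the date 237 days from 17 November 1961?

July 12, 1962

Counting forward 237 days from November 17, 1961.
November has 30 days, so 30 − 17 = 13 days remain after November 17, 1961; 237 − 13 = 224 left.
December 1961 has 31 days: 224 − 31 = 193 left.
January 1962 has 31 days: 193 − 31 = 162 left.
February 1962 has 28 days (1962 is not a leap year): 162 − 28 = 134 left.
March 1962 has 31 days: 134 − 31 = 103 left.
April 1962 has 30 days: 103 − 30 = 73 left.
May 1962 has 31 days: 73 − 31 = 42 left.
June 1962 has 30 days: 42 − 30 = 12 left.
12 days into July 1962 → July 12, 1962.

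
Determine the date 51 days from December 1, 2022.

January 21, 2023

Counting forward 51 days from December 1, 2022.
December has 31 days, so 31 − 1 = 30 days remain after December 1, 2022; 51 − 30 = 21 left.
21 days into January 2023 → January 21, 2023.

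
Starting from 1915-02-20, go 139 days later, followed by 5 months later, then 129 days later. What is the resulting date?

April 16, 1916

Counting forward 139 days from February 20, 1915:
February has 28 days, so 28 − 20 = 8 days remain after February 20, 1915; 139 − 8 = 131 left.
March 1915 has 31 days: 131 − 31 = 100 left.
April 1915 has 30 days: 100 − 30 = 70 left.
May 1915 has 31 days: 70 − 31 = 39 left.
June 1915 has 30 days: 39 − 30 = 9 left.
9 days into July 1915 → July 9, 1915.
Counting forward 5 months from July 9, 1915:
month 7 + 5 = 12 → December 1915.
Day 9 is valid in December, giving December 9, 1915.
Advancing 129 days from December 9, 1915:
December has 31 days, so 31 − 9 = 22 days remain after December 9, 1915; 129 − 22 = 107 left.
January 1916 has 31 days: 107 − 31 = 76 left.
February 1916 has 29 days (1916 is a leap year): 76 − 29 = 47 left.
March 1916 has 31 days: 47 − 31 = 16 left.
16 days into April 1916 → April 16, 1916.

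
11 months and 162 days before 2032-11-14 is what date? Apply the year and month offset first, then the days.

July 5, 2031

Counting back 11 months and 162 days from November 14, 2032: first the month/year part, then the days.
month 11 − 11 = 0, which is month 12 of year 2031 → December 2031.
Day 14 is valid in December, giving December 14, 2031.
Now subtract 162 days from December 14, 2031.
Going back 14 days from December 14, 2031 reaches the end of the previous month; 162 − 14 = 148 left.
November 2031 has 30 days: 148 − 30 = 118 left.
October 2031 has 31 days: 118 − 31 = 87 left.
September 2031 has 30 days: 87 − 30 = 57 left.
August 2031 has 31 days: 57 − 31 = 26 left.
July 2031 has 31 days; 31 − 26 = 5 → July 5, 2031.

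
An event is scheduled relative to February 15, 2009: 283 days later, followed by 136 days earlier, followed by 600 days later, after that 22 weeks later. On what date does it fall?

Counting forward 283 days from February 15, 2009:
February has 28 days, so 28 − 15 = 13 days remain after February 15, 2009; 283 − 13 = 270 left.
March 2009 has 31 days: 270 − 31 = 239 left.
April 2009 has 30 days: 239 − 30 = 209 left.
May 2009 has 31 days: 209 − 31 = 178 left.
June 2009 has 30 days: 178 − 30 = 148 left.
July 2009 has 31 days: 148 − 31 = 117 left.
August 2009 has 31 days: 117 − 31 = 86 left.
September 2009 has 30 days: 86 − 30 = 56 left.
October 2009 has 31 days: 56 − 31 = 25 left.
25 days into November 2009 → November 25, 2009.
Subtracting 136 days from November 25, 2009:
Going back 25 days from November 25, 2009 reaches the end of the previous month; 136 − 25 = 111 left.
October 2009 has 31 days: 111 − 31 = 80 left.
September 2009 has 30 days: 80 − 30 = 50 left.
August 2009 has 31 days: 50 − 31 = 19 left.
July 2009 has 31 days; 31 − 19 = 12 → July 12, 2009.
Advancing 600 days from July 12, 2009:
July has 31 days, so 31 − 12 = 19 days remain after July 12, 2009; 600 − 19 = 581 left.
August 2009 has 31 days: 581 − 31 = 550 left.
September 2009 has 30 days: 550 − 30 = 520 left.
October 2009 has 31 days: 520 − 31 = 489 left.
November 2009 has 30 days: 489 − 30 = 459 left.
December 2009 has 31 days: 459 − 31 = 428 left.
January 2010 has 31 days: 428 − 31 = 397 left.
February 2010 has 28 days (2010 is not a leap year): 397 − 28 = 369 left.
March 2010 has 31 days: 369 − 31 = 338 left.
April 2010 has 30 days: 338 − 30 = 308 left.
May 2010 has 31 days: 308 − 31 = 277 left.
June 2010 has 30 days: 277 − 30 = 247 left.
July 2010 has 31 days: 247 − 31 = 216 left.
August 2010 has 31 days: 216 − 31 = 185 left.
September 2010 has 30 days: 185 − 30 = 155 left.
October 2010 has 31 days: 155 − 31 = 124 left.
November 2010 has 30 days: 124 − 30 = 94 left.
December 2010 has 31 days: 94 − 31 = 63 left.
January 2011 has 31 days: 63 − 31 = 32 left.
February 2011 has 28 days (2011 is not a leap year): 32 − 28 = 4 left.
4 days into March 2011 → March 4, 2011.
Counting forward 22 weeks (= 154 days) from March 4, 2011:
March has 31 days, so 31 − 4 = 27 days remain after March 4, 2011; 154 − 27 = 127 left.
April 2011 has 30 days: 127 − 30 = 97 left.
May 2011 has 31 days: 97 − 31 = 66 left.
June 2011 has 30 days: 66 − 30 = 36 left.
July 2011 has 31 days: 36 − 31 = 5 left.
5 days into August 2011 → August 5, 2011.

August 5, 2011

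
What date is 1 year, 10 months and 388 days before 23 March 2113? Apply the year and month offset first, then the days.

April 30, 2110

Subtracting 1 year, 10 months and 388 days from March 23, 2113: first the month/year part, then the days.
-1 year → 2112; month 3 − 10 = -7, which is month 5 of year 2111 → May 2111.
Day 23 is valid in May, giving May 23, 2111.
Now subtract 388 days from May 23, 2111.
Going back 23 days from May 23, 2111 reaches the end of the previous month; 388 − 23 = 365 left.
April 2111 has 30 days: 365 − 30 = 335 left.
March 2111 has 31 days: 335 − 31 = 304 left.
February 2111 has 28 days (2111 is not a leap year): 304 − 28 = 276 left.
January 2111 has 31 days: 276 − 31 = 245 left.
December 2110 has 31 days: 245 − 31 = 214 left.
November 2110 has 30 days: 214 − 30 = 184 left.
October 2110 has 31 days: 184 − 31 = 153 left.
September 2110 has 30 days: 153 − 30 = 123 left.
August 2110 has 31 days: 123 − 31 = 92 left.
July 2110 has 31 days: 92 − 31 = 61 left.
June 2110 has 30 days: 61 − 30 = 31 left.
May 2110 has 31 days: 31 − 31 = 0 left.
April 2110 has 30 days; 30 − 0 = 30 → April 30, 2110.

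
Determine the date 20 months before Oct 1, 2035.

February 1, 2034

Counting back 20 months from October 1, 2035.
month 10 − 20 = -10, which is month 2 of year 2034 → February 2034.
Day 1 is valid in February, giving February 1, 2034.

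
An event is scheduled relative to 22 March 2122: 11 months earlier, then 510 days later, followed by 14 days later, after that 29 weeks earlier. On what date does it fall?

Counting back 11 months from March 22, 2122:
month 3 − 11 = -8, which is month 4 of year 2121 → April 2121.
Day 22 is valid in April, giving April 22, 2121.
Adding 510 days from April 22, 2121:
April has 30 days, so 30 − 22 = 8 days remain after April 22, 2121; 510 − 8 = 502 left.
May 2121 has 31 days: 502 − 31 = 471 left.
June 2121 has 30 days: 471 − 30 = 441 left.
July 2121 has 31 days: 441 − 31 = 410 left.
August 2121 has 31 days: 410 − 31 = 379 left.
September 2121 has 30 days: 379 − 30 = 349 left.
October 2121 has 31 days: 349 − 31 = 318 left.
November 2121 has 30 days: 318 − 30 = 288 left.
December 2121 has 31 days: 288 − 31 = 257 left.
January 2122 has 31 days: 257 − 31 = 226 left.
February 2122 has 28 days (2122 is not a leap year): 226 − 28 = 198 left.
March 2122 has 31 days: 198 − 31 = 167 left.
April 2122 has 30 days: 167 − 30 = 137 left.
May 2122 has 31 days: 137 − 31 = 106 left.
June 2122 has 30 days: 106 − 30 = 76 left.
July 2122 has 31 days: 76 − 31 = 45 left.
August 2122 has 31 days: 45 − 31 = 14 left.
14 days into September 2122 → September 14, 2122.
Counting forward 14 days from September 14, 2122:
September has 30 days; 14 + 14 = 28, still in September.
Subtracting 29 weeks (= 203 days) from September 28, 2122:
Going back 28 days from September 28, 2122 reaches the end of the previous month; 203 − 28 = 175 left.
August 2122 has 31 days: 175 − 31 = 144 left.
July 2122 has 31 days: 144 − 31 = 113 left.
June 2122 has 30 days: 113 − 30 = 83 left.
May 2122 has 31 days: 83 − 31 = 52 left.
April 2122 has 30 days: 52 − 30 = 22 left.
March 2122 has 31 days; 31 − 22 = 9 → March 9, 2122.

March 9, 2122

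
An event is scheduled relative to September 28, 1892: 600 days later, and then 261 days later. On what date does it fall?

February 6, 1895

Counting forward 600 days from September 28, 1892:
September has 30 days, so 30 − 28 = 2 days remain after September 28, 1892; 600 − 2 = 598 left.
October 1892 has 31 days: 598 − 31 = 567 left.
November 1892 has 30 days: 567 − 30 = 537 left.
December 1892 has 31 days: 537 − 31 = 506 left.
January 1893 has 31 days: 506 − 31 = 475 left.
February 1893 has 28 days (1893 is not a leap year): 475 − 28 = 447 left.
March 1893 has 31 days: 447 − 31 = 416 left.
April 1893 has 30 days: 416 − 30 = 386 left.
May 1893 has 31 days: 386 − 31 = 355 left.
June 1893 has 30 days: 355 − 30 = 325 left.
July 1893 has 31 days: 325 − 31 = 294 left.
August 1893 has 31 days: 294 − 31 = 263 left.
September 1893 has 30 days: 263 − 30 = 233 left.
October 1893 has 31 days: 233 − 31 = 202 left.
November 1893 has 30 days: 202 − 30 = 172 left.
December 1893 has 31 days: 172 − 31 = 141 left.
January 1894 has 31 days: 141 − 31 = 110 left.
February 1894 has 28 days (1894 is not a leap year): 110 − 28 = 82 left.
March 1894 has 31 days: 82 − 31 = 51 left.
April 1894 has 30 days: 51 − 30 = 21 left.
21 days into May 1894 → May 21, 1894.
Advancing 261 days from May 21, 1894:
May has 31 days, so 31 − 21 = 10 days remain after May 21, 1894; 261 − 10 = 251 left.
June 1894 has 30 days: 251 − 30 = 221 left.
July 1894 has 31 days: 221 − 31 = 190 left.
August 1894 has 31 days: 190 − 31 = 159 left.
September 1894 has 30 days: 159 − 30 = 129 left.
October 1894 has 31 days: 129 − 31 = 98 left.
November 1894 has 30 days: 98 − 30 = 68 left.
December 1894 has 31 days: 68 − 31 = 37 left.
January 1895 has 31 days: 37 − 31 = 6 left.
6 days into February 1895 → February 6, 1895.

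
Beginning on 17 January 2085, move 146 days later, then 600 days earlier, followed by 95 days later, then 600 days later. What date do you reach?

September 15, 2085

Adding 146 days from January 17, 2085:
January has 31 days, so 31 − 17 = 14 days remain after January 17, 2085; 146 − 14 = 132 left.
February 2085 has 28 days (2085 is not a leap year): 132 − 28 = 104 left.
March 2085 has 31 days: 104 − 31 = 73 left.
April 2085 has 30 days: 73 − 30 = 43 left.
May 2085 has 31 days: 43 − 31 = 12 left.
12 days into June 2085 → June 12, 2085.
Counting back 600 days from June 12, 2085:
Going back 12 days from June 12, 2085 reaches the end of the previous month; 600 − 12 = 588 left.
May 2085 has 31 days: 588 − 31 = 557 left.
April 2085 has 30 days: 557 − 30 = 527 left.
March 2085 has 31 days: 527 − 31 = 496 left.
February 2085 has 28 days (2085 is not a leap year): 496 − 28 = 468 left.
January 2085 has 31 days: 468 − 31 = 437 left.
December 2084 has 31 days: 437 − 31 = 406 left.
November 2084 has 30 days: 406 − 30 = 376 left.
October 2084 has 31 days: 376 − 31 = 345 left.
September 2084 has 30 days: 345 − 30 = 315 left.
August 2084 has 31 days: 315 − 31 = 284 left.
July 2084 has 31 days: 284 − 31 = 253 left.
June 2084 has 30 days: 253 − 30 = 223 left.
May 2084 has 31 days: 223 − 31 = 192 left.
April 2084 has 30 days: 192 − 30 = 162 left.
March 2084 has 31 days: 162 − 31 = 131 left.
February 2084 has 29 days (2084 is a leap year): 131 − 29 = 102 left.
January 2084 has 31 days: 102 − 31 = 71 left.
December 2083 has 31 days: 71 − 31 = 40 left.
November 2083 has 30 days: 40 − 30 = 10 left.
October 2083 has 31 days; 31 − 10 = 21 → October 21, 2083.
Adding 95 days from October 21, 2083:
October has 31 days, so 31 − 21 = 10 days remain after October 21, 2083; 95 − 10 = 85 left.
November 2083 has 30 days: 85 − 30 = 55 left.
December 2083 has 31 days: 55 − 31 = 24 left.
24 days into January 2084 → January 24, 2084.
Adding 600 days from January 24, 2084:
January has 31 days, so 31 − 24 = 7 days remain after January 24, 2084; 600 − 7 = 593 left.
February 2084 has 29 days (2084 is a leap year): 593 − 29 = 564 left.
March 2084 has 31 days: 564 − 31 = 533 left.
April 2084 has 30 days: 533 − 30 = 503 left.
May 2084 has 31 days: 503 − 31 = 472 left.
June 2084 has 30 days: 472 − 30 = 442 left.
July 2084 has 31 days: 442 − 31 = 411 left.
August 2084 has 31 days: 411 − 31 = 380 left.
September 2084 has 30 days: 380 − 30 = 350 left.
October 2084 has 31 days: 350 − 31 = 319 left.
November 2084 has 30 days: 319 − 30 = 289 left.
December 2084 has 31 days: 289 − 31 = 258 left.
January 2085 has 31 days: 258 − 31 = 227 left.
February 2085 has 28 days (2085 is not a leap year): 227 − 28 = 199 left.
March 2085 has 31 days: 199 − 31 = 168 left.
April 2085 has 30 days: 168 − 30 = 138 left.
May 2085 has 31 days: 138 − 31 = 107 left.
June 2085 has 30 days: 107 − 30 = 77 left.
July 2085 has 31 days: 77 − 31 = 46 left.
August 2085 has 31 days: 46 − 31 = 15 left.
15 days into September 2085 → September 15, 2085.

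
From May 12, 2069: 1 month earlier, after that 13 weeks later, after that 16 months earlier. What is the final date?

March 12, 2068

Going back 1 month from May 12, 2069:
month 5 − 1 = 4 → April 2069.
Day 12 is valid in April, giving April 12, 2069.
Counting forward 13 weeks (= 91 days) from April 12, 2069:
April has 30 days, so 30 − 12 = 18 days remain after April 12, 2069; 91 − 18 = 73 left.
May 2069 has 31 days: 73 − 31 = 42 left.
June 2069 has 30 days: 42 − 30 = 12 left.
12 days into July 2069 → July 12, 2069.
Going back 16 months from July 12, 2069:
month 7 − 16 = -9, which is month 3 of year 2068 → March 2068.
Day 12 is valid in March, giving March 12, 2068.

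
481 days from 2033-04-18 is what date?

Counting forward 481 days from April 18, 2033.
April has 30 days, so 30 − 18 = 12 days remain after April 18, 2033; 481 − 12 = 469 left.
May 2033 has 31 days: 469 − 31 = 438 left.
June 2033 has 30 days: 438 − 30 = 408 left.
July 2033 has 31 days: 408 − 31 = 377 left.
August 2033 has 31 days: 377 − 31 = 346 left.
September 2033 has 30 days: 346 − 30 = 316 left.
October 2033 has 31 days: 316 − 31 = 285 left.
November 2033 has 30 days: 285 − 30 = 255 left.
December 2033 has 31 days: 255 − 31 = 224 left.
January 2034 has 31 days: 224 − 31 = 193 left.
February 2034 has 28 days (2034 is not a leap year): 193 − 28 = 165 left.
March 2034 has 31 days: 165 − 31 = 134 left.
April 2034 has 30 days: 134 − 30 = 104 left.
May 2034 has 31 days: 104 − 31 = 73 left.
June 2034 has 30 days: 73 − 30 = 43 left.
July 2034 has 31 days: 43 − 31 = 12 left.
12 days into August 2034 → August 12, 2034.

August 12, 2034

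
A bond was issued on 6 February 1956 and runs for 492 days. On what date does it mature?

June 12, 1957

Counting forward 492 days from February 6, 1956.
February has 29 days, so 29 − 6 = 23 days remain after February 6, 1956; 492 − 23 = 469 left.
March 1956 has 31 days: 469 − 31 = 438 left.
April 1956 has 30 days: 438 − 30 = 408 left.
May 1956 has 31 days: 408 − 31 = 377 left.
June 1956 has 30 days: 377 − 30 = 347 left.
July 1956 has 31 days: 347 − 31 = 316 left.
August 1956 has 31 days: 316 − 31 = 285 left.
September 1956 has 30 days: 285 − 30 = 255 left.
October 1956 has 31 days: 255 − 31 = 224 left.
November 1956 has 30 days: 224 − 30 = 194 left.
December 1956 has 31 days: 194 − 31 = 163 left.
January 1957 has 31 days: 163 − 31 = 132 left.
February 1957 has 28 days (1957 is not a leap year): 132 − 28 = 104 left.
March 1957 has 31 days: 104 − 31 = 73 left.
April 1957 has 30 days: 73 − 30 = 43 left.
May 1957 has 31 days: 43 − 31 = 12 left.
12 days into June 1957 → June 12, 1957.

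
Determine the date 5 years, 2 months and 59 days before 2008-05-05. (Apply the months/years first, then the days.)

Subtracting 5 years, 2 months and 59 days from May 5, 2008: first the month/year part, then the days.
-5 years → 2003; month 5 − 2 = 3 → March 2003.
Day 5 is valid in March, giving March 5, 2003.
Now subtract 59 days from March 5, 2003.
Going back 5 days from March 5, 2003 reaches the end of the previous month; 59 − 5 = 54 left.
February 2003 has 28 days (2003 is not a leap year): 54 − 28 = 26 left.
January 2003 has 31 days; 31 − 26 = 5 → January 5, 2003.

January 5, 2003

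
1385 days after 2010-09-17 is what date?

Advancing 1385 days from September 17, 2010.
September has 30 days, so 30 − 17 = 13 days remain after September 17, 2010; 1385 − 13 = 1372 left.
October 2010 has 31 days: 1372 − 31 = 1341 left.
November 2010 has 30 days: 1341 − 30 = 1311 left.
December 2010 has 31 days: 1311 − 31 = 1280 left.
January 2011 has 31 days: 1280 − 31 = 1249 left.
February 2011 has 28 days (2011 is not a leap year): 1249 − 28 = 1221 left.
March 2011 has 31 days: 1221 − 31 = 1190 left.
April 2011 has 30 days: 1190 − 30 = 1160 left.
May 2011 has 31 days: 1160 − 31 = 1129 left.
June 2011 has 30 days: 1129 − 30 = 1099 left.
July 2011 has 31 days: 1099 − 31 = 1068 left.
August 2011 has 31 days: 1068 − 31 = 1037 left.
September 2011 has 30 days: 1037 − 30 = 1007 left.
October 2011 has 31 days: 1007 − 31 = 976 left.
November 2011 has 30 days: 976 − 30 = 946 left.
December 2011 has 31 days: 946 − 31 = 915 left.
January 2012 has 31 days: 915 − 31 = 884 left.
February 2012 has 29 days (2012 is a leap year): 884 − 29 = 855 left.
March 2012 has 31 days: 855 − 31 = 824 left.
April 2012 has 30 days: 824 − 30 = 794 left.
May 2012 has 31 days: 794 − 31 = 763 left.
June 2012 has 30 days: 763 − 30 = 733 left.
July 2012 has 31 days: 733 − 31 = 702 left.
August 2012 has 31 days: 702 − 31 = 671 left.
September 2012 has 30 days: 671 − 30 = 641 left.
October 2012 has 31 days: 641 − 31 = 610 left.
November 2012 has 30 days: 610 − 30 = 580 left.
December 2012 has 31 days: 580 − 31 = 549 left.
January 2013 has 31 days: 549 − 31 = 518 left.
February 2013 has 28 days (2013 is not a leap year): 518 − 28 = 490 left.
March 2013 has 31 days: 490 − 31 = 459 left.
April 2013 has 30 days: 459 − 30 = 429 left.
May 2013 has 31 days: 429 − 31 = 398 left.
June 2013 has 30 days: 398 − 30 = 368 left.
July 2013 has 31 days: 368 − 31 = 337 left.
August 2013 has 31 days: 337 − 31 = 306 left.
September 2013 has 30 days: 306 − 30 = 276 left.
October 2013 has 31 days: 276 − 31 = 245 left.
November 2013 has 30 days: 245 − 30 = 215 left.
December 2013 has 31 days: 215 − 31 = 184 left.
January 2014 has 31 days: 184 − 31 = 153 left.
February 2014 has 28 days (2014 is not a leap year): 153 − 28 = 125 left.
March 2014 has 31 days: 125 − 31 = 94 left.
April 2014 has 30 days: 94 − 30 = 64 left.
May 2014 has 31 days: 64 − 31 = 33 left.
June 2014 has 30 days: 33 − 30 = 3 left.
3 days into July 2014 → July 3, 2014.

July 3, 2014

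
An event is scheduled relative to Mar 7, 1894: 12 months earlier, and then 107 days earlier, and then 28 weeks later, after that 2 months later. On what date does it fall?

August 4, 1893

Counting back 12 months from March 7, 1894:
month 3 − 12 = -9, which is month 3 of year 1893 → March 1893.
Day 7 is valid in March, giving March 7, 1893.
Subtracting 107 days from March 7, 1893:
Going back 7 days from March 7, 1893 reaches the end of the previous month; 107 − 7 = 100 left.
February 1893 has 28 days (1893 is not a leap year): 100 − 28 = 72 left.
January 1893 has 31 days: 72 − 31 = 41 left.
December 1892 has 31 days: 41 − 31 = 10 left.
November 1892 has 30 days; 30 − 10 = 20 → November 20, 1892.
Counting forward 28 weeks (= 196 days) from November 20, 1892:
November has 30 days, so 30 − 20 = 10 days remain after November 20, 1892; 196 − 10 = 186 left.
December 1892 has 31 days: 186 − 31 = 155 left.
January 1893 has 31 days: 155 − 31 = 124 left.
February 1893 has 28 days (1893 is not a leap year): 124 − 28 = 96 left.
March 1893 has 31 days: 96 − 31 = 65 left.
April 1893 has 30 days: 65 − 30 = 35 left.
May 1893 has 31 days: 35 − 31 = 4 left.
4 days into June 1893 → June 4, 1893.
Advancing 2 months from June 4, 1893:
month 6 + 2 = 8 → August 1893.
Day 4 is valid in August, giving August 4, 1893.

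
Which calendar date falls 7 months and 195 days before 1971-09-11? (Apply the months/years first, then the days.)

July 31, 1970

Counting back 7 months and 195 days from September 11, 1971: first the month/year part, then the days.
month 9 − 7 = 2 → February 1971.
Day 11 is valid in February, giving February 11, 1971.
Now subtract 195 days from February 11, 1971.
Going back 11 days from February 11, 1971 reaches the end of the previous month; 195 − 11 = 184 left.
January 1971 has 31 days: 184 − 31 = 153 left.
December 1970 has 31 days: 153 − 31 = 122 left.
November 1970 has 30 days: 122 − 30 = 92 left.
October 1970 has 31 days: 92 − 31 = 61 left.
September 1970 has 30 days: 61 − 30 = 31 left.
August 1970 has 31 days: 31 − 31 = 0 left.
July 1970 has 31 days; 31 − 0 = 31 → July 31, 1970.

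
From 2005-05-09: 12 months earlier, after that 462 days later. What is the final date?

Subtracting 12 months from May 9, 2005:
month 5 − 12 = -7, which is month 5 of year 2004 → May 2004.
Day 9 is valid in May, giving May 9, 2004.
Counting forward 462 days from May 9, 2004:
May has 31 days, so 31 − 9 = 22 days remain after May 9, 2004; 462 − 22 = 440 left.
June 2004 has 30 days: 440 − 30 = 410 left.
July 2004 has 31 days: 410 − 31 = 379 left.
August 2004 has 31 days: 379 − 31 = 348 left.
September 2004 has 30 days: 348 − 30 = 318 left.
October 2004 has 31 days: 318 − 31 = 287 left.
November 2004 has 30 days: 287 − 30 = 257 left.
December 2004 has 31 days: 257 − 31 = 226 left.
January 2005 has 31 days: 226 − 31 = 195 left.
February 2005 has 28 days (2005 is not a leap year): 195 − 28 = 167 left.
March 2005 has 31 days: 167 − 31 = 136 left.
April 2005 has 30 days: 136 − 30 = 106 left.
May 2005 has 31 days: 106 − 31 = 75 left.
June 2005 has 30 days: 75 − 30 = 45 left.
July 2005 has 31 days: 45 − 31 = 14 left.
14 days into August 2005 → August 14, 2005.

August 14, 2005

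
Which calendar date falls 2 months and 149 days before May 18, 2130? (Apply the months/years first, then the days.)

Subtracting 2 months and 149 days from May 18, 2130: first the month/year part, then the days.
month 5 − 2 = 3 → March 2130.
Day 18 is valid in March, giving March 18, 2130.
Now subtract 149 days from March 18, 2130.
Going back 18 days from March 18, 2130 reaches the end of the previous month; 149 − 18 = 131 left.
February 2130 has 28 days (2130 is not a leap year): 131 − 28 = 103 left.
January 2130 has 31 days: 103 − 31 = 72 left.
December 2129 has 31 days: 72 − 31 = 41 left.
November 2129 has 30 days: 41 − 30 = 11 left.
October 2129 has 31 days; 31 − 11 = 20 → October 20, 2129.

October 20, 2129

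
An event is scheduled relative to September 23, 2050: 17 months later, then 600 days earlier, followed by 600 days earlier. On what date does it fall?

November 10, 2048

Adding 17 months from September 23, 2050:
month 9 + 17 = 26, which is month 2 of year 2052 → February 2052.
Day 23 is valid in February, giving February 23, 2052.
Counting back 600 days from February 23, 2052:
Going back 23 days from February 23, 2052 reaches the end of the previous month; 600 − 23 = 577 left.
January 2052 has 31 days: 577 − 31 = 546 left.
December 2051 has 31 days: 546 − 31 = 515 left.
November 2051 has 30 days: 515 − 30 = 485 left.
October 2051 has 31 days: 485 − 31 = 454 left.
September 2051 has 30 days: 454 − 30 = 424 left.
August 2051 has 31 days: 424 − 31 = 393 left.
July 2051 has 31 days: 393 − 31 = 362 left.
June 2051 has 30 days: 362 − 30 = 332 left.
May 2051 has 31 days: 332 − 31 = 301 left.
April 2051 has 30 days: 301 − 30 = 271 left.
March 2051 has 31 days: 271 − 31 = 240 left.
February 2051 has 28 days (2051 is not a leap year): 240 − 28 = 212 left.
January 2051 has 31 days: 212 − 31 = 181 left.
December 2050 has 31 days: 181 − 31 = 150 left.
November 2050 has 30 days: 150 − 30 = 120 left.
October 2050 has 31 days: 120 − 31 = 89 left.
September 2050 has 30 days: 89 − 30 = 59 left.
August 2050 has 31 days: 59 − 31 = 28 left.
July 2050 has 31 days; 31 − 28 = 3 → July 3, 2050.
Subtracting 600 days from July 3, 2050:
Going back 3 days from July 3, 2050 reaches the end of the previous month; 600 − 3 = 597 left.
June 2050 has 30 days: 597 − 30 = 567 left.
May 2050 has 31 days: 567 − 31 = 536 left.
April 2050 has 30 days: 536 − 30 = 506 left.
March 2050 has 31 days: 506 − 31 = 475 left.
February 2050 has 28 days (2050 is not a leap year): 475 − 28 = 447 left.
January 2050 has 31 days: 447 − 31 = 416 left.
December 2049 has 31 days: 416 − 31 = 385 left.
November 2049 has 30 days: 385 − 30 = 355 left.
October 2049 has 31 days: 355 − 31 = 324 left.
September 2049 has 30 days: 324 − 30 = 294 left.
August 2049 has 31 days: 294 − 31 = 263 left.
July 2049 has 31 days: 263 − 31 = 232 left.
June 2049 has 30 days: 232 − 30 = 202 left.
May 2049 has 31 days: 202 − 31 = 171 left.
April 2049 has 30 days: 171 − 30 = 141 left.
March 2049 has 31 days: 141 − 31 = 110 left.
February 2049 has 28 days (2049 is not a leap year): 110 − 28 = 82 left.
January 2049 has 31 days: 82 − 31 = 51 left.
December 2048 has 31 days: 51 − 31 = 20 left.
November 2048 has 30 days; 30 − 20 = 10 → November 10, 2048.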